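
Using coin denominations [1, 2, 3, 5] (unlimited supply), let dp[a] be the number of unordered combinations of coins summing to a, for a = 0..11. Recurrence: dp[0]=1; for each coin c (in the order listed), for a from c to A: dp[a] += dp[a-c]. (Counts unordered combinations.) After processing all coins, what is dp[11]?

24

after  coin     0     1     2     3     4     5     6     7     8     9    10    11
          1     1     1     1     1     1     1     1     1     1     1     1     1
          2     1     1     2     2     3     3     4     4     5     5     6     6
          3     1     1     2     3     4     5     7     8    10    12    14    16
          5     1     1     2     3     4     6     8    10    13    16    20    24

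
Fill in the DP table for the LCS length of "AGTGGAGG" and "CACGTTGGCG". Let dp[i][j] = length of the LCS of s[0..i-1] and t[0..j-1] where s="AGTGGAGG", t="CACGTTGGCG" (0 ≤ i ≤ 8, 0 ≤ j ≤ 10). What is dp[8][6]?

   ''  C  A  C  G  T  T  G  G  C  G
''  0  0  0  0  0  0  0  0  0  0  0
 A  0  0  1  1  1  1  1  1  1  1  1
 G  0  0  1  1  2  2  2  2  2  2  2
 T  0  0  1  1  2  3  3  3  3  3  3
 G  0  0  1  1  2  3  3  4  4  4  4
 G  0  0  1  1  2  3  3  4  5  5  5
 A  0  0  1  1  2  3  3  4  5  5  5
 G  0  0  1  1  2  3  3  4  5  5  6
 G  0  0  1  1  2  3  3  4  5  5  6

3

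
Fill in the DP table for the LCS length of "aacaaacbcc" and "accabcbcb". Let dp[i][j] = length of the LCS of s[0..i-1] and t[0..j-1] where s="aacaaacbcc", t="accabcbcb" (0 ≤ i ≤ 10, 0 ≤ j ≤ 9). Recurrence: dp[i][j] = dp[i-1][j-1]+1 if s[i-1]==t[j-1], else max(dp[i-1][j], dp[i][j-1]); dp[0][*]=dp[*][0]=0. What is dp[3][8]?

3

   ''  a  c  c  a  b  c  b  c  b
''  0  0  0  0  0  0  0  0  0  0
 a  0  1  1  1  1  1  1  1  1  1
 a  0  1  1  1  2  2  2  2  2  2
 c  0  1  2  2  2  2  3  3  3  3
 a  0  1  2  2  3  3  3  3  3  3
 a  0  1  2  2  3  3  3  3  3  3
 a  0  1  2  2  3  3  3  3  3  3
 c  0  1  2  3  3  3  4  4  4  4
 b  0  1  2  3  3  4  4  5  5  5
 c  0  1  2  3  3  4  5  5  6  6
 c  0  1  2  3  3  4  5  5  6  6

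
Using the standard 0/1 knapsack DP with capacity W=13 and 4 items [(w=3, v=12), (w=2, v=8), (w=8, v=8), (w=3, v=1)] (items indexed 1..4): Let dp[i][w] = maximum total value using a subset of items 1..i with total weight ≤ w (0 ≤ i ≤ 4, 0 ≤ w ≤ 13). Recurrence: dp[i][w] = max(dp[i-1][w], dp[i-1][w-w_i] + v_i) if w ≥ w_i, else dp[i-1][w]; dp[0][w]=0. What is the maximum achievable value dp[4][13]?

28

i\w   0   1   2   3   4   5   6   7   8   9  10  11  12  13
  0   0   0   0   0   0   0   0   0   0   0   0   0   0   0
  1   0   0   0  12  12  12  12  12  12  12  12  12  12  12
  2   0   0   8  12  12  20  20  20  20  20  20  20  20  20
  3   0   0   8  12  12  20  20  20  20  20  20  20  20  28
  4   0   0   8  12  12  20  20  20  21  21  21  21  21  28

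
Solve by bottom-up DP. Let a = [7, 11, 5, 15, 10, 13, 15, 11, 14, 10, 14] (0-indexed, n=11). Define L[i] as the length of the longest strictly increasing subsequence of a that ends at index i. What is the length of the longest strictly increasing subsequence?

   i    0    1    2    3    4    5    6    7    8    9   10
a[i]    7   11    5   15   10   13   15   11   14   10   14
L[i]    1    2    1    3    2    3    4    3    4    2    4

4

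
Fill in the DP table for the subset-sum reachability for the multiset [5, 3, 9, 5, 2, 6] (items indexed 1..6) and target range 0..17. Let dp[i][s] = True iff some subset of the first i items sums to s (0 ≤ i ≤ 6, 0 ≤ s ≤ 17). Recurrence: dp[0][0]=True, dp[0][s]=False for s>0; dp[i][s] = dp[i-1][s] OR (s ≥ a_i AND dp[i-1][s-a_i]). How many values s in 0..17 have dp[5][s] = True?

15

i\s   0   1   2   3   4   5   6   7   8   9  10  11  12  13  14  15  16  17
  0   T   F   F   F   F   F   F   F   F   F   F   F   F   F   F   F   F   F
  1   T   F   F   F   F   T   F   F   F   F   F   F   F   F   F   F   F   F
  2   T   F   F   T   F   T   F   F   T   F   F   F   F   F   F   F   F   F
  3   T   F   F   T   F   T   F   F   T   T   F   F   T   F   T   F   F   T
  4   T   F   F   T   F   T   F   F   T   T   T   F   T   T   T   F   F   T
  5   T   F   T   T   F   T   F   T   T   T   T   T   T   T   T   T   T   T
  6   T   F   T   T   F   T   T   T   T   T   T   T   T   T   T   T   T   T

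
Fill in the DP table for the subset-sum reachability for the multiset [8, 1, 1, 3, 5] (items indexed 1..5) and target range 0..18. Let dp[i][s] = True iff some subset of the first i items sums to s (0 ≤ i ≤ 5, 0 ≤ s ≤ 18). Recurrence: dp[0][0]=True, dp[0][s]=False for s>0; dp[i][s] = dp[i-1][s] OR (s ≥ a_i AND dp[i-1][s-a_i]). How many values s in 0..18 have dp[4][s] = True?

12

i\s   0   1   2   3   4   5   6   7   8   9  10  11  12  13  14  15  16  17  18
  0   T   F   F   F   F   F   F   F   F   F   F   F   F   F   F   F   F   F   F
  1   T   F   F   F   F   F   F   F   T   F   F   F   F   F   F   F   F   F   F
  2   T   T   F   F   F   F   F   F   T   T   F   F   F   F   F   F   F   F   F
  3   T   T   T   F   F   F   F   F   T   T   T   F   F   F   F   F   F   F   F
  4   T   T   T   T   T   T   F   F   T   T   T   T   T   T   F   F   F   F   F
  5   T   T   T   T   T   T   T   T   T   T   T   T   T   T   T   T   T   T   T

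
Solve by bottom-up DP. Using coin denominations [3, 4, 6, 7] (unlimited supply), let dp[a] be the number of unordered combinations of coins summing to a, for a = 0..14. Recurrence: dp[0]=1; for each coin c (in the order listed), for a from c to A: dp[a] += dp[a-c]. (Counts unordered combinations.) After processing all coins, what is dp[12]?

4

after  coin     0     1     2     3     4     5     6     7     8     9    10    11    12    13    14
          3     1     0     0     1     0     0     1     0     0     1     0     0     1     0     0
          4     1     0     0     1     1     0     1     1     1     1     1     1     2     1     1
          6     1     0     0     1     1     0     2     1     1     2     2     1     4     2     2
          7     1     0     0     1     1     0     2     2     1     2     3     2     4     4     4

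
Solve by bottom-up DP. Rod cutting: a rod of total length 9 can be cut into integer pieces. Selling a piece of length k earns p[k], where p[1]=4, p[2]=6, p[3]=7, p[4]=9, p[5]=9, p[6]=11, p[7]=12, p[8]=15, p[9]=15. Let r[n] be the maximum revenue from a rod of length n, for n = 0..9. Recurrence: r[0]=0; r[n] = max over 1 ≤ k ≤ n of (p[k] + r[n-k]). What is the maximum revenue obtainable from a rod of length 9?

   n    0    1    2    3    4    5    6    7    8    9
r[n]    0    4    8   12   16   20   24   28   32   36

36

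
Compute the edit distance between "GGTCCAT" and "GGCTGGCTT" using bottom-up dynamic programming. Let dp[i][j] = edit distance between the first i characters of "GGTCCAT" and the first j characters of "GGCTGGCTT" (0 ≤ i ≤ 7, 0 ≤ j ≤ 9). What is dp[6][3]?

   ''  G  G  C  T  G  G  C  T  T
''  0  1  2  3  4  5  6  7  8  9
 G  1  0  1  2  3  4  5  6  7  8
 G  2  1  0  1  2  3  4  5  6  7
 T  3  2  1  1  1  2  3  4  5  6
 C  4  3  2  1  2  2  3  3  4  5
 C  5  4  3  2  2  3  3  3  4  5
 A  6  5  4  3  3  3  4  4  4  5
 T  7  6  5  4  3  4  4  5  4  4

3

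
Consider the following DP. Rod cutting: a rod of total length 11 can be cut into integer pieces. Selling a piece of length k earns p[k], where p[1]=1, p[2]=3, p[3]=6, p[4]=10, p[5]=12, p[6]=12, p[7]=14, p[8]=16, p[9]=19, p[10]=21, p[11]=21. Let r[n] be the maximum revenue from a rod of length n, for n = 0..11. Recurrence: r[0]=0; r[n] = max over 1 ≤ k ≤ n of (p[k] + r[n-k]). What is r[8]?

20

   n    0    1    2    3    4    5    6    7    8    9   10   11
r[n]    0    1    3    6   10   12   13   16   20   22   24   26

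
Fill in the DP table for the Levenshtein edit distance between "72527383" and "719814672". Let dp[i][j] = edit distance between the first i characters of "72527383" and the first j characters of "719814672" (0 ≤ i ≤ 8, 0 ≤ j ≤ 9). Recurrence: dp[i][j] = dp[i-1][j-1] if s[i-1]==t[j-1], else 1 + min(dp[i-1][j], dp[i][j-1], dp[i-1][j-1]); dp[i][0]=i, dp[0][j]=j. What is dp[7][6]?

6

   ''  7  1  9  8  1  4  6  7  2
''  0  1  2  3  4  5  6  7  8  9
 7  1  0  1  2  3  4  5  6  7  8
 2  2  1  1  2  3  4  5  6  7  7
 5  3  2  2  2  3  4  5  6  7  8
 2  4  3  3  3  3  4  5  6  7  7
 7  5  4  4  4  4  4  5  6  6  7
 3  6  5  5  5  5  5  5  6  7  7
 8  7  6  6  6  5  6  6  6  7  8
 3  8  7  7  7  6  6  7  7  7  8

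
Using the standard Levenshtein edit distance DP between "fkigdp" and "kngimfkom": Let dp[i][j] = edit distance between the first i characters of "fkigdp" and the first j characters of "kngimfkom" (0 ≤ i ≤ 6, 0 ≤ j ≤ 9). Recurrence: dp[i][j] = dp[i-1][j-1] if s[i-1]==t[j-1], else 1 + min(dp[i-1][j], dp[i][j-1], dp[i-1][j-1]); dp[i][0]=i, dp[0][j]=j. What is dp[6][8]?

   ''  k  n  g  i  m  f  k  o  m
''  0  1  2  3  4  5  6  7  8  9
 f  1  1  2  3  4  5  5  6  7  8
 k  2  1  2  3  4  5  6  5  6  7
 i  3  2  2  3  3  4  5  6  6  7
 g  4  3  3  2  3  4  5  6  7  7
 d  5  4  4  3  3  4  5  6  7  8
 p  6  5  5  4  4  4  5  6  7  8

7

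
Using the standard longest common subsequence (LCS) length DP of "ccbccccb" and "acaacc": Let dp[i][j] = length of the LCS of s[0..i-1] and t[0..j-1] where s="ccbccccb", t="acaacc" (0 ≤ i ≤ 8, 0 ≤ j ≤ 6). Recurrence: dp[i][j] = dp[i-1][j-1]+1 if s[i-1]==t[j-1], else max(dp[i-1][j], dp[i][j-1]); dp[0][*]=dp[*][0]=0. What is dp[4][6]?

   ''  a  c  a  a  c  c
''  0  0  0  0  0  0  0
 c  0  0  1  1  1  1  1
 c  0  0  1  1  1  2  2
 b  0  0  1  1  1  2  2
 c  0  0  1  1  1  2  3
 c  0  0  1  1  1  2  3
 c  0  0  1  1  1  2  3
 c  0  0  1  1  1  2  3
 b  0  0  1  1  1  2  3

3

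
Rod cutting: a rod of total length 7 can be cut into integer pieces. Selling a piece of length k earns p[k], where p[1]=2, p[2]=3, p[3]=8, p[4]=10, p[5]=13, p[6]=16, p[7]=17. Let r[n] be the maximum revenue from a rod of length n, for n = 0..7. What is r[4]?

   n    0    1    2    3    4    5    6    7
r[n]    0    2    4    8   10   13   16   18

10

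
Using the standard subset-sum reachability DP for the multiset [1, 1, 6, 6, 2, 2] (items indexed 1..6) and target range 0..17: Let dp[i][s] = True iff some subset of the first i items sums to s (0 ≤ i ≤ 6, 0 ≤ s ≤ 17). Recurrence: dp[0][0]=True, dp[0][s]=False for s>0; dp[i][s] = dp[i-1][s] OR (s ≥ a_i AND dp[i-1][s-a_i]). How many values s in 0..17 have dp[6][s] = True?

18

i\s   0   1   2   3   4   5   6   7   8   9  10  11  12  13  14  15  16  17
  0   T   F   F   F   F   F   F   F   F   F   F   F   F   F   F   F   F   F
  1   T   T   F   F   F   F   F   F   F   F   F   F   F   F   F   F   F   F
  2   T   T   T   F   F   F   F   F   F   F   F   F   F   F   F   F   F   F
  3   T   T   T   F   F   F   T   T   T   F   F   F   F   F   F   F   F   F
  4   T   T   T   F   F   F   T   T   T   F   F   F   T   T   T   F   F   F
  5   T   T   T   T   T   F   T   T   T   T   T   F   T   T   T   T   T   F
  6   T   T   T   T   T   T   T   T   T   T   T   T   T   T   T   T   T   T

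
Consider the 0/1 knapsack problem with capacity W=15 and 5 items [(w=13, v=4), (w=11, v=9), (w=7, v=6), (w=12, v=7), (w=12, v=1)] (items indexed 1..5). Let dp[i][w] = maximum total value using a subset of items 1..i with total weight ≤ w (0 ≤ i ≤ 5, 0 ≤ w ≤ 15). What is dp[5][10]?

6

i\w   0   1   2   3   4   5   6   7   8   9  10  11  12  13  14  15
  0   0   0   0   0   0   0   0   0   0   0   0   0   0   0   0   0
  1   0   0   0   0   0   0   0   0   0   0   0   0   0   4   4   4
  2   0   0   0   0   0   0   0   0   0   0   0   9   9   9   9   9
  3   0   0   0   0   0   0   0   6   6   6   6   9   9   9   9   9
  4   0   0   0   0   0   0   0   6   6   6   6   9   9   9   9   9
  5   0   0   0   0   0   0   0   6   6   6   6   9   9   9   9   9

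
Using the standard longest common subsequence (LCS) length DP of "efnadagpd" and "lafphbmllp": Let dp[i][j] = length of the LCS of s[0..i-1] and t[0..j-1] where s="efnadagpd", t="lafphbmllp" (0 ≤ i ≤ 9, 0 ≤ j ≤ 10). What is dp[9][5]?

   ''  l  a  f  p  h  b  m  l  l  p
''  0  0  0  0  0  0  0  0  0  0  0
 e  0  0  0  0  0  0  0  0  0  0  0
 f  0  0  0  1  1  1  1  1  1  1  1
 n  0  0  0  1  1  1  1  1  1  1  1
 a  0  0  1  1  1  1  1  1  1  1  1
 d  0  0  1  1  1  1  1  1  1  1  1
 a  0  0  1  1  1  1  1  1  1  1  1
 g  0  0  1  1  1  1  1  1  1  1  1
 p  0  0  1  1  2  2  2  2  2  2  2
 d  0  0  1  1  2  2  2  2  2  2  2

2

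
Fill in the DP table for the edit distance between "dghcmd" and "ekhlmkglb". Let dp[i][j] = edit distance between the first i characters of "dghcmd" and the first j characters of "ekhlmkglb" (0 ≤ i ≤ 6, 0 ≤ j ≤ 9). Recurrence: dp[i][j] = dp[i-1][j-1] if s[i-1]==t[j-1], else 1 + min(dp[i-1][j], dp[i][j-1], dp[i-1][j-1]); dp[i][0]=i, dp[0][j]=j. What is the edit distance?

7

   ''  e  k  h  l  m  k  g  l  b
''  0  1  2  3  4  5  6  7  8  9
 d  1  1  2  3  4  5  6  7  8  9
 g  2  2  2  3  4  5  6  6  7  8
 h  3  3  3  2  3  4  5  6  7  8
 c  4  4  4  3  3  4  5  6  7  8
 m  5  5  5  4  4  3  4  5  6  7
 d  6  6  6  5  5  4  4  5  6  7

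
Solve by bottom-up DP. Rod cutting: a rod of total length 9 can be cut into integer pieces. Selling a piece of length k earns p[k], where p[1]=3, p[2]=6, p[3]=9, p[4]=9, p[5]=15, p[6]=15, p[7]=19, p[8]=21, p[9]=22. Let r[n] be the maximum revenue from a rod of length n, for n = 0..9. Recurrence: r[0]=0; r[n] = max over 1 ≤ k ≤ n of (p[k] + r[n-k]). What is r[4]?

   n    0    1    2    3    4    5    6    7    8    9
r[n]    0    3    6    9   12   15   18   21   24   27

12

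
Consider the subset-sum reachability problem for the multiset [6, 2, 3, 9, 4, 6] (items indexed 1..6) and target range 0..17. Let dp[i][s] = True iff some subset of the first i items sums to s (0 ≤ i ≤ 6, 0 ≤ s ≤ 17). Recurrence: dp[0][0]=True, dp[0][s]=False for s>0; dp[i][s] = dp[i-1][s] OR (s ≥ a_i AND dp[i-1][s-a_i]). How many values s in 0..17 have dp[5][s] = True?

i\s   0   1   2   3   4   5   6   7   8   9  10  11  12  13  14  15  16  17
  0   T   F   F   F   F   F   F   F   F   F   F   F   F   F   F   F   F   F
  1   T   F   F   F   F   F   T   F   F   F   F   F   F   F   F   F   F   F
  2   T   F   T   F   F   F   T   F   T   F   F   F   F   F   F   F   F   F
  3   T   F   T   T   F   T   T   F   T   T   F   T   F   F   F   F   F   F
  4   T   F   T   T   F   T   T   F   T   T   F   T   T   F   T   T   F   T
  5   T   F   T   T   T   T   T   T   T   T   T   T   T   T   T   T   T   T
  6   T   F   T   T   T   T   T   T   T   T   T   T   T   T   T   T   T   T

17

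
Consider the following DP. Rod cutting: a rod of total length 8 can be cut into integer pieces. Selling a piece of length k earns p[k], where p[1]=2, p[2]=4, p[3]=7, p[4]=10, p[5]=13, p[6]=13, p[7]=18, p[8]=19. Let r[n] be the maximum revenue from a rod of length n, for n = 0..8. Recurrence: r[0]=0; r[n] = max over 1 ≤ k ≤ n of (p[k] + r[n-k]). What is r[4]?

   n    0    1    2    3    4    5    6    7    8
r[n]    0    2    4    7   10   13   15   18   20

10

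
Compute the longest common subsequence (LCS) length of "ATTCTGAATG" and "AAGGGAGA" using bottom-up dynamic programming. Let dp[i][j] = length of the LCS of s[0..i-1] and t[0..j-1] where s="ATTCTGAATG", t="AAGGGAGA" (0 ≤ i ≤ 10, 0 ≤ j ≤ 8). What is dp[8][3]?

   ''  A  A  G  G  G  A  G  A
''  0  0  0  0  0  0  0  0  0
 A  0  1  1  1  1  1  1  1  1
 T  0  1  1  1  1  1  1  1  1
 T  0  1  1  1  1  1  1  1  1
 C  0  1  1  1  1  1  1  1  1
 T  0  1  1  1  1  1  1  1  1
 G  0  1  1  2  2  2  2  2  2
 A  0  1  2  2  2  2  3  3  3
 A  0  1  2  2  2  2  3  3  4
 T  0  1  2  2  2  2  3  3  4
 G  0  1  2  3  3  3  3  4  4

2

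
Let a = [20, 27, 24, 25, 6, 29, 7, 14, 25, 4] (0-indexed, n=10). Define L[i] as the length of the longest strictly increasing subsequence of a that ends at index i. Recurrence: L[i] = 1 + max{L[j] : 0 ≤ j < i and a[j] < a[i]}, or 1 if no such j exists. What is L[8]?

   i    0    1    2    3    4    5    6    7    8    9
a[i]   20   27   24   25    6   29    7   14   25    4
L[i]    1    2    2    3    1    4    2    3    4    1

4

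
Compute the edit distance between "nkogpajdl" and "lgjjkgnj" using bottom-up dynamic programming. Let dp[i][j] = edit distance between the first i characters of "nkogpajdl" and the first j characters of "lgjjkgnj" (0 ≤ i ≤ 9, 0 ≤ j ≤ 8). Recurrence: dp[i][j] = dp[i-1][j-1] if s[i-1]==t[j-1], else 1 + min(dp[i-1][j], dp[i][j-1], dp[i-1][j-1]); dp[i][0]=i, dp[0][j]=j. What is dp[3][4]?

4

   ''  l  g  j  j  k  g  n  j
''  0  1  2  3  4  5  6  7  8
 n  1  1  2  3  4  5  6  6  7
 k  2  2  2  3  4  4  5  6  7
 o  3  3  3  3  4  5  5  6  7
 g  4  4  3  4  4  5  5  6  7
 p  5  5  4  4  5  5  6  6  7
 a  6  6  5  5  5  6  6  7  7
 j  7  7  6  5  5  6  7  7  7
 d  8  8  7  6  6  6  7  8  8
 l  9  8  8  7  7  7  7  8  9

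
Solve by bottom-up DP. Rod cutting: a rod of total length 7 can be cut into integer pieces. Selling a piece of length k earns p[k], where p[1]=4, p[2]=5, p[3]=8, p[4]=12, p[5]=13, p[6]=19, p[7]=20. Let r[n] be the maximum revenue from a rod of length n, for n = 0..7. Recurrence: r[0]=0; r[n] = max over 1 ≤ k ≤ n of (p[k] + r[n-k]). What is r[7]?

   n    0    1    2    3    4    5    6    7
r[n]    0    4    8   12   16   20   24   28

28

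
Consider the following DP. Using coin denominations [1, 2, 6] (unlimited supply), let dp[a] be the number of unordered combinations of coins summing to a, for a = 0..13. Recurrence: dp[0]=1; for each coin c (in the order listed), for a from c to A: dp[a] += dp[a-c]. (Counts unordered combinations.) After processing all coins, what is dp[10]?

after  coin     0     1     2     3     4     5     6     7     8     9    10    11    12    13
          1     1     1     1     1     1     1     1     1     1     1     1     1     1     1
          2     1     1     2     2     3     3     4     4     5     5     6     6     7     7
          6     1     1     2     2     3     3     5     5     7     7     9     9    12    12

9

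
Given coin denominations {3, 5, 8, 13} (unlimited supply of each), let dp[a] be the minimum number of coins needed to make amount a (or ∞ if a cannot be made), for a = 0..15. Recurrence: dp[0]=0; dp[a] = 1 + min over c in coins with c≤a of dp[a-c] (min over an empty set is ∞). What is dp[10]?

2

 a  0  1  2  3  4  5  6  7  8  9 10 11 12 13 14 15
dp  0  -  -  1  -  1  2  -  1  3  2  2  4  1  3  3
(- denotes ∞ / unreachable)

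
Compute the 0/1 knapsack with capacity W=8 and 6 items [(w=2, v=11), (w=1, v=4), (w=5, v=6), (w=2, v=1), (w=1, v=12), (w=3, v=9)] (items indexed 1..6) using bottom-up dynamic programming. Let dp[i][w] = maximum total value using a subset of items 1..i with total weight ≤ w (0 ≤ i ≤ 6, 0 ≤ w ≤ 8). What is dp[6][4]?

i\w   0   1   2   3   4   5   6   7   8
  0   0   0   0   0   0   0   0   0   0
  1   0   0  11  11  11  11  11  11  11
  2   0   4  11  15  15  15  15  15  15
  3   0   4  11  15  15  15  15  17  21
  4   0   4  11  15  15  16  16  17  21
  5   0  12  16  23  27  27  28  28  29
  6   0  12  16  23  27  27  32  36  36

27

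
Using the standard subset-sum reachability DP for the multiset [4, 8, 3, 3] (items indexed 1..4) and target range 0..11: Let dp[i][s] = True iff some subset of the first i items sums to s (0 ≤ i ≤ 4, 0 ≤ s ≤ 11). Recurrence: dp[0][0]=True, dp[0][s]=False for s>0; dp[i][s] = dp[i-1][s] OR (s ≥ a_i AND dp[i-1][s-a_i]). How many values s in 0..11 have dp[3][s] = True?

i\s   0   1   2   3   4   5   6   7   8   9  10  11
  0   T   F   F   F   F   F   F   F   F   F   F   F
  1   T   F   F   F   T   F   F   F   F   F   F   F
  2   T   F   F   F   T   F   F   F   T   F   F   F
  3   T   F   F   T   T   F   F   T   T   F   F   T
  4   T   F   F   T   T   F   T   T   T   F   T   T

6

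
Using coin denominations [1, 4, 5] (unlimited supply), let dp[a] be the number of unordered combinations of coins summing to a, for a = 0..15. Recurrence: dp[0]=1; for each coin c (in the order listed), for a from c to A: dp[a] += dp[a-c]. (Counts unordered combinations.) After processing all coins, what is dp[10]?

after  coin     0     1     2     3     4     5     6     7     8     9    10    11    12    13    14    15
          1     1     1     1     1     1     1     1     1     1     1     1     1     1     1     1     1
          4     1     1     1     1     2     2     2     2     3     3     3     3     4     4     4     4
          5     1     1     1     1     2     3     3     3     4     5     6     6     7     8     9    10

6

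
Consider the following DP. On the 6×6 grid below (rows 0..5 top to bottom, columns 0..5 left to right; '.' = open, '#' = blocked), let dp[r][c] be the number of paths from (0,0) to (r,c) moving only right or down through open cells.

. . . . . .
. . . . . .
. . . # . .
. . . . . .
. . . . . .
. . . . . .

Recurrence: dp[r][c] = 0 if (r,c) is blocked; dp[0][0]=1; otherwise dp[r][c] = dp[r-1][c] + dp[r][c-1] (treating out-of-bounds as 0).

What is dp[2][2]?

6

r\c   0   1   2   3   4   5
  0   1   1   1   1   1   1
  1   1   2   3   4   5   6
  2   1   3   6   0   5  11
  3   1   4  10  10  15  26
  4   1   5  15  25  40  66
  5   1   6  21  46  86 152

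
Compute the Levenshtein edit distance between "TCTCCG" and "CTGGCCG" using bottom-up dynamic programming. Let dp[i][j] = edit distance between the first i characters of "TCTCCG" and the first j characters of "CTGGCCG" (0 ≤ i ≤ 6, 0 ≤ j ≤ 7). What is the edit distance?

   ''  C  T  G  G  C  C  G
''  0  1  2  3  4  5  6  7
 T  1  1  1  2  3  4  5  6
 C  2  1  2  2  3  3  4  5
 T  3  2  1  2  3  4  4  5
 C  4  3  2  2  3  3  4  5
 C  5  4  3  3  3  3  3  4
 G  6  5  4  3  3  4  4  3

3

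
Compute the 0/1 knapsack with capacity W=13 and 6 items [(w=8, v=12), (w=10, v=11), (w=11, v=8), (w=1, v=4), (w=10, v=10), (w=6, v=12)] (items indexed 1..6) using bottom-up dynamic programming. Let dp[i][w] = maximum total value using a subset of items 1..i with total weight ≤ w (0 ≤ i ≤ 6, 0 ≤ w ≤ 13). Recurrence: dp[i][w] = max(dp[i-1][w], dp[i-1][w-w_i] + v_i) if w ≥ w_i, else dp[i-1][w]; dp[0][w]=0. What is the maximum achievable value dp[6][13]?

i\w   0   1   2   3   4   5   6   7   8   9  10  11  12  13
  0   0   0   0   0   0   0   0   0   0   0   0   0   0   0
  1   0   0   0   0   0   0   0   0  12  12  12  12  12  12
  2   0   0   0   0   0   0   0   0  12  12  12  12  12  12
  3   0   0   0   0   0   0   0   0  12  12  12  12  12  12
  4   0   4   4   4   4   4   4   4  12  16  16  16  16  16
  5   0   4   4   4   4   4   4   4  12  16  16  16  16  16
  6   0   4   4   4   4   4  12  16  16  16  16  16  16  16

16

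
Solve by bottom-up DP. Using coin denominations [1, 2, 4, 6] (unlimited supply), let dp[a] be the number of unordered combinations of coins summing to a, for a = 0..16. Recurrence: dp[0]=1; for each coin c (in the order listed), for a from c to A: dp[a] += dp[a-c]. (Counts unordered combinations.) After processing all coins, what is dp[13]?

23

after  coin     0     1     2     3     4     5     6     7     8     9    10    11    12    13    14    15    16
          1     1     1     1     1     1     1     1     1     1     1     1     1     1     1     1     1     1
          2     1     1     2     2     3     3     4     4     5     5     6     6     7     7     8     8     9
          4     1     1     2     2     4     4     6     6     9     9    12    12    16    16    20    20    25
          6     1     1     2     2     4     4     7     7    11    11    16    16    23    23    31    31    41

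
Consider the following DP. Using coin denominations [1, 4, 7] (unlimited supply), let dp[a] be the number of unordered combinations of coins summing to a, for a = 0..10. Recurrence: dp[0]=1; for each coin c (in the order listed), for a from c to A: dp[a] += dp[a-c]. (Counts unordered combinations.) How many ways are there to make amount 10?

after  coin     0     1     2     3     4     5     6     7     8     9    10
          1     1     1     1     1     1     1     1     1     1     1     1
          4     1     1     1     1     2     2     2     2     3     3     3
          7     1     1     1     1     2     2     2     3     4     4     4

4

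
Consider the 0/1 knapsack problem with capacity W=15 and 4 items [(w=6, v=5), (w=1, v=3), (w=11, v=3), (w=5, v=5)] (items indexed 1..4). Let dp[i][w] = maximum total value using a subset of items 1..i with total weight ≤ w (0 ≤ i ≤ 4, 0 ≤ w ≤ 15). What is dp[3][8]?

8

i\w   0   1   2   3   4   5   6   7   8   9  10  11  12  13  14  15
  0   0   0   0   0   0   0   0   0   0   0   0   0   0   0   0   0
  1   0   0   0   0   0   0   5   5   5   5   5   5   5   5   5   5
  2   0   3   3   3   3   3   5   8   8   8   8   8   8   8   8   8
  3   0   3   3   3   3   3   5   8   8   8   8   8   8   8   8   8
  4   0   3   3   3   3   5   8   8   8   8   8  10  13  13  13  13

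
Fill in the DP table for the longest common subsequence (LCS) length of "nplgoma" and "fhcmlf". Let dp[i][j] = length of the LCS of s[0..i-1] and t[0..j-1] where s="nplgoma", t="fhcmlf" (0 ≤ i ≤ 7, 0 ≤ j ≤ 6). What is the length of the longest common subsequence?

   ''  f  h  c  m  l  f
''  0  0  0  0  0  0  0
 n  0  0  0  0  0  0  0
 p  0  0  0  0  0  0  0
 l  0  0  0  0  0  1  1
 g  0  0  0  0  0  1  1
 o  0  0  0  0  0  1  1
 m  0  0  0  0  1  1  1
 a  0  0  0  0  1  1  1

1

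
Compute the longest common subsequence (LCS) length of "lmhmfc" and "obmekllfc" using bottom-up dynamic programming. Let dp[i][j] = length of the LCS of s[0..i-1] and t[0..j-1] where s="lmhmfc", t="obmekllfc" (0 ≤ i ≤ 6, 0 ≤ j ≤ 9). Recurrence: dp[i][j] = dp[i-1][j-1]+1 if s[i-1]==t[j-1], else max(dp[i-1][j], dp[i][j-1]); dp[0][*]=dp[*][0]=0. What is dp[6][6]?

   ''  o  b  m  e  k  l  l  f  c
''  0  0  0  0  0  0  0  0  0  0
 l  0  0  0  0  0  0  1  1  1  1
 m  0  0  0  1  1  1  1  1  1  1
 h  0  0  0  1  1  1  1  1  1  1
 m  0  0  0  1  1  1  1  1  1  1
 f  0  0  0  1  1  1  1  1  2  2
 c  0  0  0  1  1  1  1  1  2  3

1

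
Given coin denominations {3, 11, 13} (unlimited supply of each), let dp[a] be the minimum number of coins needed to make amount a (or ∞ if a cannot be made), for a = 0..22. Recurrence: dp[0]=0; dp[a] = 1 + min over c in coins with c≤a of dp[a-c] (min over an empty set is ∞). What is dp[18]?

6

 a  0  1  2  3  4  5  6  7  8  9 10 11 12 13 14 15 16 17 18 19 20 21 22
dp  0  -  -  1  -  -  2  -  -  3  -  1  4  1  2  5  2  3  6  3  4  7  2
(- denotes ∞ / unreachable)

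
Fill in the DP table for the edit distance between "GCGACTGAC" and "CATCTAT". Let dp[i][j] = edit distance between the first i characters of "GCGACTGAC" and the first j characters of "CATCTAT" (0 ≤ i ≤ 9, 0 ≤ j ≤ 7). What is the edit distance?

5

   ''  C  A  T  C  T  A  T
''  0  1  2  3  4  5  6  7
 G  1  1  2  3  4  5  6  7
 C  2  1  2  3  3  4  5  6
 G  3  2  2  3  4  4  5  6
 A  4  3  2  3  4  5  4  5
 C  5  4  3  3  3  4  5  5
 T  6  5  4  3  4  3  4  5
 G  7  6  5  4  4  4  4  5
 A  8  7  6  5  5  5  4  5
 C  9  8  7  6  5  6  5  5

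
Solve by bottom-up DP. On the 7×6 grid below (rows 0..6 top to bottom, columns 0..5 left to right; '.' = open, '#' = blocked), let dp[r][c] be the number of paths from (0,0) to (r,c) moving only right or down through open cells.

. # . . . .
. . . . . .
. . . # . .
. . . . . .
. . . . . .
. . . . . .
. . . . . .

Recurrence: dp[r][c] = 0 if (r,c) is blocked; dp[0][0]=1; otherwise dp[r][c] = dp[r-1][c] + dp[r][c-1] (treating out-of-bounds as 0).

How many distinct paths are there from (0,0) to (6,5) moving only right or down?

r\c   0   1   2   3   4   5
  0   1   0   0   0   0   0
  1   1   1   1   1   1   1
  2   1   2   3   0   1   2
  3   1   3   6   6   7   9
  4   1   4  10  16  23  32
  5   1   5  15  31  54  86
  6   1   6  21  52 106 192

192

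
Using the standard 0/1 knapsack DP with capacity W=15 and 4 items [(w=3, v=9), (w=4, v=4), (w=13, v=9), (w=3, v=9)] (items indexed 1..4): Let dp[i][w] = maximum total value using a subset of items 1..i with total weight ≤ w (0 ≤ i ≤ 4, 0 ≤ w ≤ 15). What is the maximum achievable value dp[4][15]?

22

i\w   0   1   2   3   4   5   6   7   8   9  10  11  12  13  14  15
  0   0   0   0   0   0   0   0   0   0   0   0   0   0   0   0   0
  1   0   0   0   9   9   9   9   9   9   9   9   9   9   9   9   9
  2   0   0   0   9   9   9   9  13  13  13  13  13  13  13  13  13
  3   0   0   0   9   9   9   9  13  13  13  13  13  13  13  13  13
  4   0   0   0   9   9   9  18  18  18  18  22  22  22  22  22  22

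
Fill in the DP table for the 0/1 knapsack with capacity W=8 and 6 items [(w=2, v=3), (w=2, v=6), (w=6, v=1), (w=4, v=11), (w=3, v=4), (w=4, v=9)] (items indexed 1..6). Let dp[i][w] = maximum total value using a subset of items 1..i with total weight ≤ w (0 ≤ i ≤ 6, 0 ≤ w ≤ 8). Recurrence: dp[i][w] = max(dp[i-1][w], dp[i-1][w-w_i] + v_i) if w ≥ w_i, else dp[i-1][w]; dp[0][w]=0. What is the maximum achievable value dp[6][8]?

i\w   0   1   2   3   4   5   6   7   8
  0   0   0   0   0   0   0   0   0   0
  1   0   0   3   3   3   3   3   3   3
  2   0   0   6   6   9   9   9   9   9
  3   0   0   6   6   9   9   9   9   9
  4   0   0   6   6  11  11  17  17  20
  5   0   0   6   6  11  11  17  17  20
  6   0   0   6   6  11  11  17  17  20

20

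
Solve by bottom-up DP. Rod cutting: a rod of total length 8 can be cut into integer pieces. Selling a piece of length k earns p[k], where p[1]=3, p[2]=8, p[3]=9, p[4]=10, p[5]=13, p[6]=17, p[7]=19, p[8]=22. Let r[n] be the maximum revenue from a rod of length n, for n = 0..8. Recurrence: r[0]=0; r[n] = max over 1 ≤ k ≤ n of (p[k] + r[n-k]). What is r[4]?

   n    0    1    2    3    4    5    6    7    8
r[n]    0    3    8   11   16   19   24   27   32

16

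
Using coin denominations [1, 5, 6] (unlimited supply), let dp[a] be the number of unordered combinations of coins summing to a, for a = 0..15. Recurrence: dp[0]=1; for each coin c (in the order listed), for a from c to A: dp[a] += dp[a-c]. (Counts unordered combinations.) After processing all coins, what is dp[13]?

6

after  coin     0     1     2     3     4     5     6     7     8     9    10    11    12    13    14    15
          1     1     1     1     1     1     1     1     1     1     1     1     1     1     1     1     1
          5     1     1     1     1     1     2     2     2     2     2     3     3     3     3     3     4
          6     1     1     1     1     1     2     3     3     3     3     4     5     6     6     6     7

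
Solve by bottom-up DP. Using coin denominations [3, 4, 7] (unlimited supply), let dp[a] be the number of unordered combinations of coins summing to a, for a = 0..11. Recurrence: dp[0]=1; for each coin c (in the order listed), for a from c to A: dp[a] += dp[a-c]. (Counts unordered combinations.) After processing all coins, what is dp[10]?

after  coin     0     1     2     3     4     5     6     7     8     9    10    11
          3     1     0     0     1     0     0     1     0     0     1     0     0
          4     1     0     0     1     1     0     1     1     1     1     1     1
          7     1     0     0     1     1     0     1     2     1     1     2     2

2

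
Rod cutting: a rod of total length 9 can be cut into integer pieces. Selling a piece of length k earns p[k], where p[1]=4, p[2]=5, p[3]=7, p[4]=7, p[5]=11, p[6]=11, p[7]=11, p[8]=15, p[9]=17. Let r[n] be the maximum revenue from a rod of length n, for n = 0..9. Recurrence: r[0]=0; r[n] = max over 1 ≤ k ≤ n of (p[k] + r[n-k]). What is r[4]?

   n    0    1    2    3    4    5    6    7    8    9
r[n]    0    4    8   12   16   20   24   28   32   36

16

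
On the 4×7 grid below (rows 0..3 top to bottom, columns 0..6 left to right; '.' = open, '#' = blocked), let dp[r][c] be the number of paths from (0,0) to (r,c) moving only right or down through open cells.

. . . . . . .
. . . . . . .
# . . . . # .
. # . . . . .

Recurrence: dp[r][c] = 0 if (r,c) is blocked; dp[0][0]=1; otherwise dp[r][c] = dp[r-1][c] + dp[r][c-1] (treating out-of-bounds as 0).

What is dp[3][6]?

35

r\c   0   1   2   3   4   5   6
  0   1   1   1   1   1   1   1
  1   1   2   3   4   5   6   7
  2   0   2   5   9  14   0   7
  3   0   0   5  14  28  28  35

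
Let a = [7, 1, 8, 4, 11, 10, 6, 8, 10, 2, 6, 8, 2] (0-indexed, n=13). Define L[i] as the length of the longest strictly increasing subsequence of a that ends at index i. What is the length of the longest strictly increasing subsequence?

5

   i    0    1    2    3    4    5    6    7    8    9   10   11   12
a[i]    7    1    8    4   11   10    6    8   10    2    6    8    2
L[i]    1    1    2    2    3    3    3    4    5    2    3    4    2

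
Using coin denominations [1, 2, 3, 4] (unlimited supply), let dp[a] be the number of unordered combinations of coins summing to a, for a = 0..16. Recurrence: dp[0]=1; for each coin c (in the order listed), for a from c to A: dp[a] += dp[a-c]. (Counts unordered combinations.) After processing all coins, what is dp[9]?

18

after  coin     0     1     2     3     4     5     6     7     8     9    10    11    12    13    14    15    16
          1     1     1     1     1     1     1     1     1     1     1     1     1     1     1     1     1     1
          2     1     1     2     2     3     3     4     4     5     5     6     6     7     7     8     8     9
          3     1     1     2     3     4     5     7     8    10    12    14    16    19    21    24    27    30
          4     1     1     2     3     5     6     9    11    15    18    23    27    34    39    47    54    64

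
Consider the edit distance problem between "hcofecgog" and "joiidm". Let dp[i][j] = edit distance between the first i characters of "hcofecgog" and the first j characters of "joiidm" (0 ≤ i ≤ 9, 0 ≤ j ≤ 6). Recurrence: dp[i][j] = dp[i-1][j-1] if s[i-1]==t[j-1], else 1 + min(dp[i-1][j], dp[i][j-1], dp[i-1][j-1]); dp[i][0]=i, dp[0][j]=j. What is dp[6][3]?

   ''  j  o  i  i  d  m
''  0  1  2  3  4  5  6
 h  1  1  2  3  4  5  6
 c  2  2  2  3  4  5  6
 o  3  3  2  3  4  5  6
 f  4  4  3  3  4  5  6
 e  5  5  4  4  4  5  6
 c  6  6  5  5  5  5  6
 g  7  7  6  6  6  6  6
 o  8  8  7  7  7  7  7
 g  9  9  8  8  8  8  8

5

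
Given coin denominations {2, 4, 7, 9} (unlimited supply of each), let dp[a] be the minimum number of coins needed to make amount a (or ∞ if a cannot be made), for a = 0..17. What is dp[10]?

 a  0  1  2  3  4  5  6  7  8  9 10 11 12 13 14 15 16 17
dp  0  -  1  -  1  -  2  1  2  1  3  2  3  2  2  3  2  3
(- denotes ∞ / unreachable)

3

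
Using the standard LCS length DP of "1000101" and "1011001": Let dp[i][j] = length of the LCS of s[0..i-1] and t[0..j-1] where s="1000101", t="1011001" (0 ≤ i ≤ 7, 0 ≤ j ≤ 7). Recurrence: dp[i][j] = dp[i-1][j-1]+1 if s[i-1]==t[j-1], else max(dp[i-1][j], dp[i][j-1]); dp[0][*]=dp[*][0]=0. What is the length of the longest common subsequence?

5

   ''  1  0  1  1  0  0  1
''  0  0  0  0  0  0  0  0
 1  0  1  1  1  1  1  1  1
 0  0  1  2  2  2  2  2  2
 0  0  1  2  2  2  3  3  3
 0  0  1  2  2  2  3  4  4
 1  0  1  2  3  3  3  4  5
 0  0  1  2  3  3  4  4  5
 1  0  1  2  3  4  4  4  5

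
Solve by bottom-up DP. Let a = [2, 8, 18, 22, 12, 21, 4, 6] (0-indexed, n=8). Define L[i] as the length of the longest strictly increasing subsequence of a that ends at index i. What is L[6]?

   i    0    1    2    3    4    5    6    7
a[i]    2    8   18   22   12   21    4    6
L[i]    1    2    3    4    3    4    2    3

2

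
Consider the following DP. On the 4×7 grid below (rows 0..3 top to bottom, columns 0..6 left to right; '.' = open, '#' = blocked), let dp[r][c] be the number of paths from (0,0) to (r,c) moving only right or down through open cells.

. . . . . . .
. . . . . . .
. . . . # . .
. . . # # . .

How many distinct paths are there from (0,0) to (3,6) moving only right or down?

r\c   0   1   2   3   4   5   6
  0   1   1   1   1   1   1   1
  1   1   2   3   4   5   6   7
  2   1   3   6  10   0   6  13
  3   1   4  10   0   0   6  19

19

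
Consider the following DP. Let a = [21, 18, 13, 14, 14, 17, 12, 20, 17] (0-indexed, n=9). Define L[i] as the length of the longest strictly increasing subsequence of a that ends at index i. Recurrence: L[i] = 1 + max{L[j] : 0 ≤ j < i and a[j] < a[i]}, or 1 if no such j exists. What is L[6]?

   i    0    1    2    3    4    5    6    7    8
a[i]   21   18   13   14   14   17   12   20   17
L[i]    1    1    1    2    2    3    1    4    3

1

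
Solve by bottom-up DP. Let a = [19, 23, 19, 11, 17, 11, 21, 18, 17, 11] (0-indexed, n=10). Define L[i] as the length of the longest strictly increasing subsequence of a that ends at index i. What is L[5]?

   i    0    1    2    3    4    5    6    7    8    9
a[i]   19   23   19   11   17   11   21   18   17   11
L[i]    1    2    1    1    2    1    3    3    2    1

1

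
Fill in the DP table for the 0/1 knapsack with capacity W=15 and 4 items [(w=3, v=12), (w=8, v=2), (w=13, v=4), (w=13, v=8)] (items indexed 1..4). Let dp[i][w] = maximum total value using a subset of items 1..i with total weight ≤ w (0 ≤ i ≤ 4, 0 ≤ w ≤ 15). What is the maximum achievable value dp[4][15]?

14

i\w   0   1   2   3   4   5   6   7   8   9  10  11  12  13  14  15
  0   0   0   0   0   0   0   0   0   0   0   0   0   0   0   0   0
  1   0   0   0  12  12  12  12  12  12  12  12  12  12  12  12  12
  2   0   0   0  12  12  12  12  12  12  12  12  14  14  14  14  14
  3   0   0   0  12  12  12  12  12  12  12  12  14  14  14  14  14
  4   0   0   0  12  12  12  12  12  12  12  12  14  14  14  14  14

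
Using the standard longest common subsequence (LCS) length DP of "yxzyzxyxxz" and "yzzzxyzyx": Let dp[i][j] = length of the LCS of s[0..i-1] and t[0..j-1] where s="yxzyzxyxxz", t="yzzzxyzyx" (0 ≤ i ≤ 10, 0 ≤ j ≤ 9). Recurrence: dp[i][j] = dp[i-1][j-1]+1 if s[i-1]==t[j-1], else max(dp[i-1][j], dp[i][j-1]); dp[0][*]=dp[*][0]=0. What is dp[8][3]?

3

   ''  y  z  z  z  x  y  z  y  x
''  0  0  0  0  0  0  0  0  0  0
 y  0  1  1  1  1  1  1  1  1  1
 x  0  1  1  1  1  2  2  2  2  2
 z  0  1  2  2  2  2  2  3  3  3
 y  0  1  2  2  2  2  3  3  4  4
 z  0  1  2  3  3  3  3  4  4  4
 x  0  1  2  3  3  4  4  4  4  5
 y  0  1  2  3  3  4  5  5  5  5
 x  0  1  2  3  3  4  5  5  5  6
 x  0  1  2  3  3  4  5  5  5  6
 z  0  1  2  3  4  4  5  6  6  6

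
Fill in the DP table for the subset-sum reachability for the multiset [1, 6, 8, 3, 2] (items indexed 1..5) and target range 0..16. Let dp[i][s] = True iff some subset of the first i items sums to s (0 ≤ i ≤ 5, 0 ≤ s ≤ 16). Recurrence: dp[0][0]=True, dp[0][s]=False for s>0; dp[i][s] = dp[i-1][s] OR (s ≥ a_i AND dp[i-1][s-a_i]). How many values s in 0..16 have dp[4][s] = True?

i\s   0   1   2   3   4   5   6   7   8   9  10  11  12  13  14  15  16
  0   T   F   F   F   F   F   F   F   F   F   F   F   F   F   F   F   F
  1   T   T   F   F   F   F   F   F   F   F   F   F   F   F   F   F   F
  2   T   T   F   F   F   F   T   T   F   F   F   F   F   F   F   F   F
  3   T   T   F   F   F   F   T   T   T   T   F   F   F   F   T   T   F
  4   T   T   F   T   T   F   T   T   T   T   T   T   T   F   T   T   F
  5   T   T   T   T   T   T   T   T   T   T   T   T   T   T   T   T   T

13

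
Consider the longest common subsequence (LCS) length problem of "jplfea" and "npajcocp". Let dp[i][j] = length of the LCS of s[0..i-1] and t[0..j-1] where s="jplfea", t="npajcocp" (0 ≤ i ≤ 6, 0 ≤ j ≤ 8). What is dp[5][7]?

1

   ''  n  p  a  j  c  o  c  p
''  0  0  0  0  0  0  0  0  0
 j  0  0  0  0  1  1  1  1  1
 p  0  0  1  1  1  1  1  1  2
 l  0  0  1  1  1  1  1  1  2
 f  0  0  1  1  1  1  1  1  2
 e  0  0  1  1  1  1  1  1  2
 a  0  0  1  2  2  2  2  2  2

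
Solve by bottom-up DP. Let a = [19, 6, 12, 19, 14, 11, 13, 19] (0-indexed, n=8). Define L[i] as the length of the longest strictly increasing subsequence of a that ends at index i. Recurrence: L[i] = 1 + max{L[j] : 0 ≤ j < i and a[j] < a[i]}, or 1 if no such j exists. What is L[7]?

4

   i    0    1    2    3    4    5    6    7
a[i]   19    6   12   19   14   11   13   19
L[i]    1    1    2    3    3    2    3    4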